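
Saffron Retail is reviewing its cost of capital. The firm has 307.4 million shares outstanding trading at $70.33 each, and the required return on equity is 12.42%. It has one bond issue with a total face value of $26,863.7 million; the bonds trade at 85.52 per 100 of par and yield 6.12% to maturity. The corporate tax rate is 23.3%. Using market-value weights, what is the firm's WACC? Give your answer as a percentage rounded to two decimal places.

8.44%

Market value of equity E = 70.33 × 307.4m = 21619.442m. Market value of debt D = 26863.7m × 85.52/100 = 22973.83624m.
Total capital V = 21619.442 + 22973.83624 = 44593.27824.
Equity: weight = 21619.442/44593.27824 = 0.4848; cost = 12.42%.
Bonds outstanding: weight = 22973.83624/44593.27824 = 0.5152; after-tax cost = 6.12% × (1 − 23.3%) = 4.6940%.
WACC = 0.4848 × 12.4200% + 0.5152 × 4.6940% = 8.4397%.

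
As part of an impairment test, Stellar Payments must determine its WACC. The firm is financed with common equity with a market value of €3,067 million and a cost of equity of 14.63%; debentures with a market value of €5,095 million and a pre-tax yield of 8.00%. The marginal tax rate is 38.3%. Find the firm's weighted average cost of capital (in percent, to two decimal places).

8.58%

Total capital V = 3067 + 5095 = 8162.
Equity: weight = 3067/8162 = 0.3758; cost = 14.63%.
Debentures: weight = 5095/8162 = 0.6242; after-tax cost = 8% × (1 − 38.3%) = 4.9360%.
WACC = 0.3758 × 14.6300% + 0.6242 × 4.9360% = 8.5787%.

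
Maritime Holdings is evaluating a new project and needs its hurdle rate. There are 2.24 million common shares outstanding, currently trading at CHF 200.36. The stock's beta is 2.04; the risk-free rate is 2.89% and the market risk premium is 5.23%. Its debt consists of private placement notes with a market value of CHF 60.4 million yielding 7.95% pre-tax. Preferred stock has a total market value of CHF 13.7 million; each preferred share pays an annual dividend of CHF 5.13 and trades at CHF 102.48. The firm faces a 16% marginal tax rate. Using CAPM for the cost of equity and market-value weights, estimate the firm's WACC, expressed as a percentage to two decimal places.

12.54%

Cost of equity via CAPM: Re = 2.89% + 2.04 × 5.23% = 13.5592%.
Cost of preferred: Rp = 5.13 / 102.48 = 5.0059%.
Market value of equity E = 200.36 × 2.24m = 448.8064m.
Total capital V = 448.8064 + 13.7 + 60.4 = 522.9064.
Equity: weight = 448.8064/522.9064 = 0.8583; cost = 13.5592%.
Preferred: weight = 13.7/522.9064 = 0.0262; cost = 5.0059%.
Private placement notes: weight = 60.4/522.9064 = 0.1155; after-tax cost = 7.95% × (1 − 16%) = 6.6780%.
WACC = 0.8583 × 13.5592% + 0.0262 × 5.0059% + 0.1155 × 6.6780% = 12.5403%.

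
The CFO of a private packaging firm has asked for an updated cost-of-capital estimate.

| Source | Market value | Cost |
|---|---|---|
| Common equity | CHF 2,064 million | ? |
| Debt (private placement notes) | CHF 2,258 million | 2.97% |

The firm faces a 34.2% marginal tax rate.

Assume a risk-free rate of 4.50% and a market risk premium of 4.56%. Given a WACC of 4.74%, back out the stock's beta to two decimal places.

Total capital V = 2064 + 2258 = 4322.
Equity weight = 2064/4322 = 0.4776.
Private placement notes weight = 2258/4322 = 0.5224.
Debt contribution = 0.5224 × 2.97% × (1 − 34.2%) = 1.0210%.
Required equity contribution = 4.74% − 1.0210% = 3.7190%  ⇒  Re = 7.7876%.
CAPM: 7.7876% = 4.5% + β × 4.56%  ⇒  β = 0.7210.

0.72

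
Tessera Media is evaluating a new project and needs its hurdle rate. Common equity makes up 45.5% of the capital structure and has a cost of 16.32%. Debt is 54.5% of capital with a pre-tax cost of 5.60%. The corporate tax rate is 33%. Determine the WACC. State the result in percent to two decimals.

9.47%

After-tax cost of debt = 5.6% × (1 − 33%) = 3.7520%.
WACC = 0.455 × 16.3200% + 0.545 × 3.7520% = 9.4704%.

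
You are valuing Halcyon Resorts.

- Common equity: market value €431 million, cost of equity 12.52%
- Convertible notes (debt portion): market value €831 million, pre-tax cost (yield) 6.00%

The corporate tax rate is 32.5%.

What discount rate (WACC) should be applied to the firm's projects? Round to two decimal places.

6.94%

Total capital V = 431 + 831 = 1262.
Equity: weight = 431/1262 = 0.3415; cost = 12.52%.
Convertible notes (debt portion): weight = 831/1262 = 0.6585; after-tax cost = 6% × (1 − 32.5%) = 4.0500%.
WACC = 0.3415 × 12.5200% + 0.6585 × 4.0500% = 6.9427%.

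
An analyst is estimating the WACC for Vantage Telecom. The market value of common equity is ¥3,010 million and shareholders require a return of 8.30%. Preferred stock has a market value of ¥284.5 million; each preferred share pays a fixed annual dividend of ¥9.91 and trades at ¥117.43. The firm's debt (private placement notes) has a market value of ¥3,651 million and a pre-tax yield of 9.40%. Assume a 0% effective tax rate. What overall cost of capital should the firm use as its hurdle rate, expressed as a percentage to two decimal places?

Cost of preferred: Rp = 9.91 / 117.43 = 8.4391%.
Total capital V = 3010 + 284.5 + 3651 = 6945.5.
Equity: weight = 3010/6945.5 = 0.4334; cost = 8.3%.
Preferred: weight = 284.5/6945.5 = 0.0410; cost = 8.4391%.
Private placement notes: weight = 3651/6945.5 = 0.5257; after-tax cost = 9.4% × (1 − 0%) = 9.4000%.
WACC = 0.4334 × 8.3000% + 0.0410 × 8.4391% + 0.5257 × 9.4000% = 8.8839%.

8.88%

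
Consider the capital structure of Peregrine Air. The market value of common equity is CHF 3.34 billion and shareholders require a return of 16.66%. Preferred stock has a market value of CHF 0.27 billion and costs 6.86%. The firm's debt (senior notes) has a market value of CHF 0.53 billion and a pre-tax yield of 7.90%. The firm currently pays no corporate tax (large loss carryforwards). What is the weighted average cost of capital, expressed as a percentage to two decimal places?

Total capital V = 3.34 + 0.27 + 0.53 = 4.14.
Equity: weight = 3.34/4.14 = 0.8068; cost = 16.66%.
Preferred: weight = 0.27/4.14 = 0.0652; cost = 6.86%.
Senior notes: weight = 0.53/4.14 = 0.1280; after-tax cost = 7.9% × (1 − 0%) = 7.9000%.
WACC = 0.8068 × 16.6600% + 0.0652 × 6.8600% + 0.1280 × 7.9000% = 14.8994%.

14.90%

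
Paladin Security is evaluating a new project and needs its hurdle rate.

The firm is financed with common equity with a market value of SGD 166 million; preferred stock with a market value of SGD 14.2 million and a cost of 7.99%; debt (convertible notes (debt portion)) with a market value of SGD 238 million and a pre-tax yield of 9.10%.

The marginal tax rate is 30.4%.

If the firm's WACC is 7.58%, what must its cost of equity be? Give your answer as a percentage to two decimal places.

9.33%

Total capital V = 166 + 14.2 + 238 = 418.2.
Equity weight = 166/418.2 = 0.3969.
Preferred weight = 14.2/418.2 = 0.0340.
Convertible notes (debt portion) weight = 238/418.2 = 0.5691.
Debt contribution = 0.5691 × 9.1% × (1 − 30.4%) = 3.6045%.
Preferred contribution = 0.0340 × 7.99% = 0.2713%.
Required equity contribution = 7.58% − 3.8758% = 3.7042%.
Re = 3.7042% / 0.3969 = 9.3319%.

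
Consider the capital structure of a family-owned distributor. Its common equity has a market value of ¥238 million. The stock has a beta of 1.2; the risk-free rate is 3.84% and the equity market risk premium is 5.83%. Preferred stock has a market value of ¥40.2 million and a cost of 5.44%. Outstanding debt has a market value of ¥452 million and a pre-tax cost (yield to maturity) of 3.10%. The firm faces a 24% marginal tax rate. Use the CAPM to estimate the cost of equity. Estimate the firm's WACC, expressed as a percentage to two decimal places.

5.29%

Cost of equity via CAPM: Re = 3.84% + 1.2 × 5.83% = 10.8360%.
Total capital V = 238 + 40.2 + 452 = 730.2.
Equity: weight = 238/730.2 = 0.3259; cost = 10.836%.
Preferred: weight = 40.2/730.2 = 0.0551; cost = 5.44%.
Debt: weight = 452/730.2 = 0.6190; after-tax cost = 3.1% × (1 − 24%) = 2.3560%.
WACC = 0.3259 × 10.8360% + 0.0551 × 5.4400% + 0.6190 × 2.3560% = 5.2897%.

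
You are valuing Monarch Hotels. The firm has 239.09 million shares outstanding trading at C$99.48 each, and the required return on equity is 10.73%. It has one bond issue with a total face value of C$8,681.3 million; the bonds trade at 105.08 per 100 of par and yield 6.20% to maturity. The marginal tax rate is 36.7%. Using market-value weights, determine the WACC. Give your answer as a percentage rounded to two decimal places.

8.84%

Market value of equity E = 99.48 × 239.09m = 23784.6732m. Market value of debt D = 8681.3m × 105.08/100 = 9122.31004m.
Total capital V = 23784.6732 + 9122.31004 = 32906.98324.
Equity: weight = 23784.6732/32906.98324 = 0.7228; cost = 10.73%.
Bonds outstanding: weight = 9122.31004/32906.98324 = 0.2772; after-tax cost = 6.2% × (1 − 36.7%) = 3.9246%.
WACC = 0.7228 × 10.7300% + 0.2772 × 3.9246% = 8.8434%.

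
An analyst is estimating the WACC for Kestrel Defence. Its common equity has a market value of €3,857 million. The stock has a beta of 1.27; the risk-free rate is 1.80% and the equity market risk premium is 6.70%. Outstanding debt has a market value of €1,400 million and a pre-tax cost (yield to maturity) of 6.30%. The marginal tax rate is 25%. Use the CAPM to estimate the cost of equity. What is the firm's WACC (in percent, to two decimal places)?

8.82%

Cost of equity via CAPM: Re = 1.8% + 1.27 × 6.7% = 10.3090%.
Total capital V = 3857 + 1400 = 5257.
Equity: weight = 3857/5257 = 0.7337; cost = 10.309%.
Debt: weight = 1400/5257 = 0.2663; after-tax cost = 6.3% × (1 − 25%) = 4.7250%.
WACC = 0.7337 × 10.3090% + 0.2663 × 4.7250% = 8.8219%.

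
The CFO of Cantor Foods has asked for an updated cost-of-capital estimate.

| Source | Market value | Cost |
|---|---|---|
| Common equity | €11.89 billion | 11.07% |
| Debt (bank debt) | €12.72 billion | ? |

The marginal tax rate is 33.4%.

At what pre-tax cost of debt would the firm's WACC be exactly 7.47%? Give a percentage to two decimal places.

Total capital V = 11.89 + 12.72 = 24.61.
Equity weight = 11.89/24.61 = 0.4831.
Bank debt weight = 12.72/24.61 = 0.5169.
Equity contribution = 0.4831 × 11.07% = 5.3483%.
Remaining for debt = 7.47% − 5.3483% = 2.1217%.
Rd × (1 − 33.4%) × 0.5169 = 2.1217%  ⇒  Rd = 6.1635%.

6.16%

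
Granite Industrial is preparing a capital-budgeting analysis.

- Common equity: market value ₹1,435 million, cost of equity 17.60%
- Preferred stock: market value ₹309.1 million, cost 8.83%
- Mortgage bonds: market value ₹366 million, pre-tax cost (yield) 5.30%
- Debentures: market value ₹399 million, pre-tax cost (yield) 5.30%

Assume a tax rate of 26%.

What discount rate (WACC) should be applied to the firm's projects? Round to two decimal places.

12.35%

Total capital V = 1435 + 309.1 + 366 + 399 = 2509.1.
Equity: weight = 1435/2509.1 = 0.5719; cost = 17.6%.
Preferred: weight = 309.1/2509.1 = 0.1232; cost = 8.83%.
Mortgage bonds: weight = 366/2509.1 = 0.1459; after-tax cost = 5.3% × (1 − 26%) = 3.9220%.
Debentures: weight = 399/2509.1 = 0.1590; after-tax cost = 5.3% × (1 − 26%) = 3.9220%.
WACC = 0.5719 × 17.6000% + 0.1232 × 8.8300% + 0.1459 × 3.9220% + 0.1590 × 3.9220% = 12.3493%.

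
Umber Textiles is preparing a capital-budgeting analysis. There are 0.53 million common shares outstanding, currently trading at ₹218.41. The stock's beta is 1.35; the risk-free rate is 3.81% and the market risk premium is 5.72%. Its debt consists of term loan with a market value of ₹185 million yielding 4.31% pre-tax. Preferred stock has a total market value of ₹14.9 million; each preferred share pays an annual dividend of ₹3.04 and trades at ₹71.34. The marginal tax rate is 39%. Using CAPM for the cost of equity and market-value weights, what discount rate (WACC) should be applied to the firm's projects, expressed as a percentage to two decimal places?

5.97%

Cost of equity via CAPM: Re = 3.81% + 1.35 × 5.72% = 11.5320%.
Cost of preferred: Rp = 3.04 / 71.34 = 4.2613%.
Market value of equity E = 218.41 × 0.53m = 115.7573m.
Total capital V = 115.7573 + 14.9 + 185 = 315.6573.
Equity: weight = 115.7573/315.6573 = 0.3667; cost = 11.532%.
Preferred: weight = 14.9/315.6573 = 0.0472; cost = 4.2613%.
Term loan: weight = 185/315.6573 = 0.5861; after-tax cost = 4.31% × (1 − 39%) = 2.6291%.
WACC = 0.3667 × 11.5320% + 0.0472 × 4.2613% + 0.5861 × 2.6291% = 5.9710%.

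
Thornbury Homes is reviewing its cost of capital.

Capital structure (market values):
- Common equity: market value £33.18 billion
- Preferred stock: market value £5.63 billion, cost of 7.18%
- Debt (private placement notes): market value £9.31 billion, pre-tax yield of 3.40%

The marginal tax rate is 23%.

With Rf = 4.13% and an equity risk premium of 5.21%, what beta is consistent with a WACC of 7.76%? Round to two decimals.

0.99

Total capital V = 33.18 + 5.63 + 9.31 = 48.12.
Equity weight = 33.18/48.12 = 0.6895.
Preferred weight = 5.63/48.12 = 0.1170.
Private placement notes weight = 9.31/48.12 = 0.1935.
Debt contribution = 0.1935 × 3.4% × (1 − 23%) = 0.5065%.
Preferred contribution = 0.1170 × 7.18% = 0.8401%.
Required equity contribution = 7.76% − 1.3466% = 6.4134%  ⇒  Re = 9.3012%.
CAPM: 9.3012% = 4.13% + β × 5.21%  ⇒  β = 0.9926.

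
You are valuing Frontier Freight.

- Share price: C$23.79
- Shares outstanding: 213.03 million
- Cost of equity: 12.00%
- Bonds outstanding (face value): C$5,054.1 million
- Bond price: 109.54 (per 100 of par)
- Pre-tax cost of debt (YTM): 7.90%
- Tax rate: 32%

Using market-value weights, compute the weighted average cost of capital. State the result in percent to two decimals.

8.54%

Market value of equity E = 23.79 × 213.03m = 5067.9837m. Market value of debt D = 5054.1m × 109.54/100 = 5536.26114m.
Total capital V = 5067.9837 + 5536.26114 = 10604.24484.
Equity: weight = 5067.9837/10604.24484 = 0.4779; cost = 12%.
Bonds outstanding: weight = 5536.26114/10604.24484 = 0.5221; after-tax cost = 7.9% × (1 − 32%) = 5.3720%.
WACC = 0.4779 × 12.0000% + 0.5221 × 5.3720% = 8.5397%.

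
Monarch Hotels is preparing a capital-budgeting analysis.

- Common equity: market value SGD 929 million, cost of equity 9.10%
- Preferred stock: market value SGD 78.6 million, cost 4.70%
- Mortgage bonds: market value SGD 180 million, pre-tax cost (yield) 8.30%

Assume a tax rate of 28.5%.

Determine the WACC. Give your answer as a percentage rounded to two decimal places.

Total capital V = 929 + 78.6 + 180 = 1187.6.
Equity: weight = 929/1187.6 = 0.7822; cost = 9.1%.
Preferred: weight = 78.6/1187.6 = 0.0662; cost = 4.7%.
Mortgage bonds: weight = 180/1187.6 = 0.1516; after-tax cost = 8.3% × (1 − 28.5%) = 5.9345%.
WACC = 0.7822 × 9.1000% + 0.0662 × 4.7000% + 0.1516 × 5.9345% = 8.3290%.

8.33%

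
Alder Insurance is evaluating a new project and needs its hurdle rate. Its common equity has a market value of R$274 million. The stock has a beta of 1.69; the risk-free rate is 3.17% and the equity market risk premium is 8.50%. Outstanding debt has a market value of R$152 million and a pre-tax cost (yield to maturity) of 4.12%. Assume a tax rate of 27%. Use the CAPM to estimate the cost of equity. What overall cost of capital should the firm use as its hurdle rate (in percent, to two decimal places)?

Cost of equity via CAPM: Re = 3.17% + 1.69 × 8.5% = 17.5350%.
Total capital V = 274 + 152 = 426.
Equity: weight = 274/426 = 0.6432; cost = 17.535%.
Debt: weight = 152/426 = 0.3568; after-tax cost = 4.12% × (1 − 27%) = 3.0076%.
WACC = 0.6432 × 17.5350% + 0.3568 × 3.0076% = 12.3515%.

12.35%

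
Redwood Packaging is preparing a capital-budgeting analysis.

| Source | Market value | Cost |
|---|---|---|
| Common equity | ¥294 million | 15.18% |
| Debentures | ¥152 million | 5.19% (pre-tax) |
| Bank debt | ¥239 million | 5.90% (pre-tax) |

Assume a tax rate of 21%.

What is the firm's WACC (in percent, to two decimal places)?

9.05%

Total capital V = 294 + 152 + 239 = 685.
Equity: weight = 294/685 = 0.4292; cost = 15.18%.
Debentures: weight = 152/685 = 0.2219; after-tax cost = 5.19% × (1 − 21%) = 4.1001%.
Bank debt: weight = 239/685 = 0.3489; after-tax cost = 5.9% × (1 − 21%) = 4.6610%.
WACC = 0.4292 × 15.1800% + 0.2219 × 4.1001% + 0.3489 × 4.6610% = 9.0513%.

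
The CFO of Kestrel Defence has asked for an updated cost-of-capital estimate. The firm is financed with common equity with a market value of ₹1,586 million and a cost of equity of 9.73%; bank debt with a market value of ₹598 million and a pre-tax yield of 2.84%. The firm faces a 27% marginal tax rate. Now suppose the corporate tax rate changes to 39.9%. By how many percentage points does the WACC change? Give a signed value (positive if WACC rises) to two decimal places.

Current WACC:
Total capital V = 1586 + 598 = 2184.
Equity: weight = 1586/2184 = 0.7262; cost = 9.73%.
Bank debt: weight = 598/2184 = 0.2738; after-tax cost = 2.84% × (1 − 27%) = 2.0732%.
WACC = 0.7262 × 9.7300% + 0.2738 × 2.0732% = 7.6335%.
After the change:
Total capital V = 1586 + 598 = 2184.
Equity: weight = 1586/2184 = 0.7262; cost = 9.73%.
Bank debt: weight = 598/2184 = 0.2738; after-tax cost = 2.84% × (1 − 39.9%) = 1.7068%.
WACC = 0.7262 × 9.7300% + 0.2738 × 1.7068% = 7.5332%.
Change in WACC = 7.5332% − 7.6335% = -0.1003 pp.

-0.10 pp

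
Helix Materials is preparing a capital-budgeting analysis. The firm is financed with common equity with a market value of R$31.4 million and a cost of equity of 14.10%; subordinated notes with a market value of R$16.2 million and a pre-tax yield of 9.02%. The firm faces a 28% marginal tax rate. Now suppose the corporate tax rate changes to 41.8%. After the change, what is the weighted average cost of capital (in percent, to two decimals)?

11.09%

After the change:
Total capital V = 31.4 + 16.2 = 47.6.
Equity: weight = 31.4/47.6 = 0.6597; cost = 14.1%.
Subordinated notes: weight = 16.2/47.6 = 0.3403; after-tax cost = 9.02% × (1 − 41.8%) = 5.2496%.
WACC = 0.6597 × 14.1000% + 0.3403 × 5.2496% = 11.0879%.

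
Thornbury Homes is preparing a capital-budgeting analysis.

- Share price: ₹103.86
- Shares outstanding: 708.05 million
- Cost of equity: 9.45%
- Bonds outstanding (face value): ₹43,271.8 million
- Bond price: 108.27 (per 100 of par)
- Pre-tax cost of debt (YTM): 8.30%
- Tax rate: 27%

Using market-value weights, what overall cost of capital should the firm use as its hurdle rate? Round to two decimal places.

Market value of equity E = 103.86 × 708.05m = 73538.073m. Market value of debt D = 43271.8m × 108.27/100 = 46850.37786m.
Total capital V = 73538.073 + 46850.37786 = 120388.45086.
Equity: weight = 73538.073/120388.45086 = 0.6108; cost = 9.45%.
Bonds outstanding: weight = 46850.37786/120388.45086 = 0.3892; after-tax cost = 8.3% × (1 − 27%) = 6.0590%.
WACC = 0.6108 × 9.4500% + 0.3892 × 6.0590% = 8.1304%.

8.13%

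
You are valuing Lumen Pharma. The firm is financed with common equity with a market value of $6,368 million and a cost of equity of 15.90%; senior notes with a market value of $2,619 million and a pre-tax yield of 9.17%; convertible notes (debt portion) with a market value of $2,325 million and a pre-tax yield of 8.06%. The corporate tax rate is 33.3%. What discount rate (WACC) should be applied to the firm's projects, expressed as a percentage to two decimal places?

11.47%

Total capital V = 6368 + 2619 + 2325 = 11312.
Equity: weight = 6368/11312 = 0.5629; cost = 15.9%.
Senior notes: weight = 2619/11312 = 0.2315; after-tax cost = 9.17% × (1 − 33.3%) = 6.1164%.
Convertible notes (debt portion): weight = 2325/11312 = 0.2055; after-tax cost = 8.06% × (1 − 33.3%) = 5.3760%.
WACC = 0.5629 × 15.9000% + 0.2315 × 6.1164% + 0.2055 × 5.3760% = 11.4718%.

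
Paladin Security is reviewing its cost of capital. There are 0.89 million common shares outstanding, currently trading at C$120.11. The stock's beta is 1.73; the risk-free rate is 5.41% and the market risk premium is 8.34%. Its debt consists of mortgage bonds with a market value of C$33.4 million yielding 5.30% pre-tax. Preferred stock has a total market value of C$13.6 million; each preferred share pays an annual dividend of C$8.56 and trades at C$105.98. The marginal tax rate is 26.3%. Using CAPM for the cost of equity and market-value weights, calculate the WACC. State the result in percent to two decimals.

Cost of equity via CAPM: Re = 5.41% + 1.73 × 8.34% = 19.8382%.
Cost of preferred: Rp = 8.56 / 105.98 = 8.0770%.
Market value of equity E = 120.11 × 0.89m = 106.8979m.
Total capital V = 106.8979 + 13.6 + 33.4 = 153.8979.
Equity: weight = 106.8979/153.8979 = 0.6946; cost = 19.8382%.
Preferred: weight = 13.6/153.8979 = 0.0884; cost = 8.077%.
Mortgage bonds: weight = 33.4/153.8979 = 0.2170; after-tax cost = 5.3% × (1 − 26.3%) = 3.9061%.
WACC = 0.6946 × 19.8382% + 0.0884 × 8.0770% + 0.2170 × 3.9061% = 15.3412%.

15.34%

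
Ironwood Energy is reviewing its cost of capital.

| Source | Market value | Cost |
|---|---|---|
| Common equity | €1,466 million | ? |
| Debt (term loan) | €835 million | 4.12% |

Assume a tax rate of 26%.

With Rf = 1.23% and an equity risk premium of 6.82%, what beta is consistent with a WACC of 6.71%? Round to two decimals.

Total capital V = 1466 + 835 = 2301.
Equity weight = 1466/2301 = 0.6371.
Term loan weight = 835/2301 = 0.3629.
Debt contribution = 0.3629 × 4.12% × (1 − 26%) = 1.1064%.
Required equity contribution = 6.71% − 1.1064% = 5.6036%  ⇒  Re = 8.7953%.
CAPM: 8.7953% = 1.23% + β × 6.82%  ⇒  β = 1.1093.

1.11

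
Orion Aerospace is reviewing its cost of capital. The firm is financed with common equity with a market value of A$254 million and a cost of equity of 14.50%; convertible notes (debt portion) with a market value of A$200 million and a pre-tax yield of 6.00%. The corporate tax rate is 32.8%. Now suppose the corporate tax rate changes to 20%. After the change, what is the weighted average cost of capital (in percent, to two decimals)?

10.23%

After the change:
Total capital V = 254 + 200 = 454.
Equity: weight = 254/454 = 0.5595; cost = 14.5%.
Convertible notes (debt portion): weight = 200/454 = 0.4405; after-tax cost = 6% × (1 − 20%) = 4.8000%.
WACC = 0.5595 × 14.5000% + 0.4405 × 4.8000% = 10.2269%.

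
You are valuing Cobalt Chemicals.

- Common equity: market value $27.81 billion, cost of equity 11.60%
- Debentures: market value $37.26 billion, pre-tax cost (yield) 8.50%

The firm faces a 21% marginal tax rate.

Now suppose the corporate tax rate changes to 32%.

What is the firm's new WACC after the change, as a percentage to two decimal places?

After the change:
Total capital V = 27.81 + 37.26 = 65.07.
Equity: weight = 27.81/65.07 = 0.4274; cost = 11.6%.
Debentures: weight = 37.26/65.07 = 0.5726; after-tax cost = 8.5% × (1 − 32%) = 5.7800%.
WACC = 0.4274 × 11.6000% + 0.5726 × 5.7800% = 8.2674%.

8.27%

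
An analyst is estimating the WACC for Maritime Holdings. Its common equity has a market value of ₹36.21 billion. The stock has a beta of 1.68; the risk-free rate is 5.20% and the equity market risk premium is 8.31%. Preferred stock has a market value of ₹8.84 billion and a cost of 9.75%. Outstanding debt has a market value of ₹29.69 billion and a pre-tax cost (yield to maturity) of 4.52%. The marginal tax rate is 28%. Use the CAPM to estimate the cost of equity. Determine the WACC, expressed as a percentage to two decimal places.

Cost of equity via CAPM: Re = 5.2% + 1.68 × 8.31% = 19.1608%.
Total capital V = 36.21 + 8.84 + 29.69 = 74.74.
Equity: weight = 36.21/74.74 = 0.4845; cost = 19.1608%.
Preferred: weight = 8.84/74.74 = 0.1183; cost = 9.75%.
Debt: weight = 29.69/74.74 = 0.3972; after-tax cost = 4.52% × (1 − 28%) = 3.2544%.
WACC = 0.4845 × 19.1608% + 0.1183 × 9.7500% + 0.3972 × 3.2544% = 11.7290%.

11.73%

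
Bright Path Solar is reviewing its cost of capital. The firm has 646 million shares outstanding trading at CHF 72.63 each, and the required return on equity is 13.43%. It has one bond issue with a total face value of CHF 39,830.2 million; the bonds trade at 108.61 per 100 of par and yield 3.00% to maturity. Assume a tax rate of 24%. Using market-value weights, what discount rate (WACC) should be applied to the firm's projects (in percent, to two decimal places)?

Market value of equity E = 72.63 × 646m = 46918.98m. Market value of debt D = 39830.2m × 108.61/100 = 43259.58022m.
Total capital V = 46918.98 + 43259.58022 = 90178.56022.
Equity: weight = 46918.98/90178.56022 = 0.5203; cost = 13.43%.
Bonds outstanding: weight = 43259.58022/90178.56022 = 0.4797; after-tax cost = 3% × (1 − 24%) = 2.2800%.
WACC = 0.5203 × 13.4300% + 0.4797 × 2.2800% = 8.0812%.

8.08%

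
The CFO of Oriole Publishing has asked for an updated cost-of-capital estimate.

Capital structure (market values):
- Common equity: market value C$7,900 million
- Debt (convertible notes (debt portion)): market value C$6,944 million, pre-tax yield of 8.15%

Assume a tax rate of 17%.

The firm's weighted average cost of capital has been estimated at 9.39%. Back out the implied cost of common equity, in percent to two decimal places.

Total capital V = 7900 + 6944 = 14844.
Equity weight = 7900/14844 = 0.5322.
Convertible notes (debt portion) weight = 6944/14844 = 0.4678.
Debt contribution = 0.4678 × 8.15% × (1 − 17%) = 3.1644%.
Required equity contribution = 9.39% − 3.1644% = 6.2256%.
Re = 6.2256% / 0.5322 = 11.6978%.

11.70%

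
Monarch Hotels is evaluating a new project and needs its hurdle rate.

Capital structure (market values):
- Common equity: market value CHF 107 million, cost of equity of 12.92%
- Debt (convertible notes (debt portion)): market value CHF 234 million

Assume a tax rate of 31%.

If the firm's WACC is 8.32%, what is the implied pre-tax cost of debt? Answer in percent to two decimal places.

9.01%

Total capital V = 107 + 234 = 341.
Equity weight = 107/341 = 0.3138.
Convertible notes (debt portion) weight = 234/341 = 0.6862.
Equity contribution = 0.3138 × 12.92% = 4.0541%.
Remaining for debt = 8.32% − 4.0541% = 4.2659%.
Rd × (1 − 31%) × 0.6862 = 4.2659%  ⇒  Rd = 9.0095%.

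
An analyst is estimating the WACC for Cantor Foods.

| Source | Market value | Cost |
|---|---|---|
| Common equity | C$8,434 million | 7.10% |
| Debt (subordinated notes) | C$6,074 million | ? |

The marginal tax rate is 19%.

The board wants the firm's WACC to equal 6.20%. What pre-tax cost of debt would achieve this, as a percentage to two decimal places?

6.11%

Total capital V = 8434 + 6074 = 14508.
Equity weight = 8434/14508 = 0.5813.
Subordinated notes weight = 6074/14508 = 0.4187.
Equity contribution = 0.5813 × 7.1% = 4.1275%.
Remaining for debt = 6.2% − 4.1275% = 2.0725%.
Rd × (1 − 19%) × 0.4187 = 2.0725%  ⇒  Rd = 6.1115%.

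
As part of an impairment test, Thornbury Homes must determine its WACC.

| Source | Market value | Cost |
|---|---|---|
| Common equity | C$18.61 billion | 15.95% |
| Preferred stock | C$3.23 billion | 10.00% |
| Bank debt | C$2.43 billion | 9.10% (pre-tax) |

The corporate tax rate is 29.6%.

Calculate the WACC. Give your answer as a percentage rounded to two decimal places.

14.20%

Total capital V = 18.61 + 3.23 + 2.43 = 24.27.
Equity: weight = 18.61/24.27 = 0.7668; cost = 15.95%.
Preferred: weight = 3.23/24.27 = 0.1331; cost = 10%.
Bank debt: weight = 2.43/24.27 = 0.1001; after-tax cost = 9.1% × (1 − 29.6%) = 6.4064%.
WACC = 0.7668 × 15.9500% + 0.1331 × 10.0000% + 0.1001 × 6.4064% = 14.2026%.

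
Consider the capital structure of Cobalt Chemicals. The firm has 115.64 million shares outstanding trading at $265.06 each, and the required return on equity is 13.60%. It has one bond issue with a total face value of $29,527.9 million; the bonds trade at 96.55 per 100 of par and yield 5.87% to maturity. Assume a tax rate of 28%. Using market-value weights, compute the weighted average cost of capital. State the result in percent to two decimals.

Market value of equity E = 265.06 × 115.64m = 30651.5384m. Market value of debt D = 29527.9m × 96.55/100 = 28509.18745m.
Total capital V = 30651.5384 + 28509.18745 = 59160.72585.
Equity: weight = 30651.5384/59160.72585 = 0.5181; cost = 13.6%.
Bonds outstanding: weight = 28509.18745/59160.72585 = 0.4819; after-tax cost = 5.87% × (1 − 28%) = 4.2264%.
WACC = 0.5181 × 13.6000% + 0.4819 × 4.2264% = 9.0829%.

9.08%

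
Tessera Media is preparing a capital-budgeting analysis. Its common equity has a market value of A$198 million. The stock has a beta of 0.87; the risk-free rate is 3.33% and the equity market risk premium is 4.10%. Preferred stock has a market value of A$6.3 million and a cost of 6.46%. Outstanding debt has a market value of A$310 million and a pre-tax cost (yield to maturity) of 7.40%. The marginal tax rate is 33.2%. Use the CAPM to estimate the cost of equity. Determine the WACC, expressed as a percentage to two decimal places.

Cost of equity via CAPM: Re = 3.33% + 0.87 × 4.1% = 6.8970%.
Total capital V = 198 + 6.3 + 310 = 514.3.
Equity: weight = 198/514.3 = 0.3850; cost = 6.897%.
Preferred: weight = 6.3/514.3 = 0.0122; cost = 6.46%.
Debt: weight = 310/514.3 = 0.6028; after-tax cost = 7.4% × (1 − 33.2%) = 4.9432%.
WACC = 0.3850 × 6.8970% + 0.0122 × 6.4600% + 0.6028 × 4.9432% = 5.7140%.

5.71%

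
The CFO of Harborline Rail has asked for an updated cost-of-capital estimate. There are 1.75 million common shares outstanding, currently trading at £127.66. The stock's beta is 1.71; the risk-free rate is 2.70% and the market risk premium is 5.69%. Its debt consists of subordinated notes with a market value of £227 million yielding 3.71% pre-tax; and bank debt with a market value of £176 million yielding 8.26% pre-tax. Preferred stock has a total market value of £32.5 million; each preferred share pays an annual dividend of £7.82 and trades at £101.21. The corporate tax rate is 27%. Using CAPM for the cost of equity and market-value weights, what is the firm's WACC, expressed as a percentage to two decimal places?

7.14%

Cost of equity via CAPM: Re = 2.7% + 1.71 × 5.69% = 12.4299%.
Cost of preferred: Rp = 7.82 / 101.21 = 7.7265%.
Market value of equity E = 127.66 × 1.75m = 223.405m.
Total capital V = 223.405 + 32.5 + 227 + 176 = 658.905.
Equity: weight = 223.405/658.905 = 0.3391; cost = 12.4299%.
Preferred: weight = 32.5/658.905 = 0.0493; cost = 7.7265%.
Subordinated notes: weight = 227/658.905 = 0.3445; after-tax cost = 3.71% × (1 − 27%) = 2.7083%.
Bank debt: weight = 176/658.905 = 0.2671; after-tax cost = 8.26% × (1 − 27%) = 6.0298%.
WACC = 0.3391 × 12.4299% + 0.0493 × 7.7265% + 0.3445 × 2.7083% + 0.2671 × 6.0298% = 7.1392%.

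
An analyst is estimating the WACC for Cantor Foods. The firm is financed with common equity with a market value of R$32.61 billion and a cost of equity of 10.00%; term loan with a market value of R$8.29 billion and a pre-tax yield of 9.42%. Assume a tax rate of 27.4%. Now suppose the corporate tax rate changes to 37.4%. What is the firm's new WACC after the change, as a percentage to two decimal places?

9.17%

After the change:
Total capital V = 32.61 + 8.29 = 40.9.
Equity: weight = 32.61/40.9 = 0.7973; cost = 10%.
Term loan: weight = 8.29/40.9 = 0.2027; after-tax cost = 9.42% × (1 − 37.4%) = 5.8969%.
WACC = 0.7973 × 10.0000% + 0.2027 × 5.8969% = 9.1683%.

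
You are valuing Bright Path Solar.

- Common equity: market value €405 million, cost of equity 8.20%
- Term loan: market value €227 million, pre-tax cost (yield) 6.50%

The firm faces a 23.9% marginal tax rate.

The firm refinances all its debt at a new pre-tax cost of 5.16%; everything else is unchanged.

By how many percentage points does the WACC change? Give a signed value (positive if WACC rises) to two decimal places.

-0.37 pp

Current WACC:
Total capital V = 405 + 227 = 632.
Equity: weight = 405/632 = 0.6408; cost = 8.2%.
Term loan: weight = 227/632 = 0.3592; after-tax cost = 6.5% × (1 − 23.9%) = 4.9465%.
WACC = 0.6408 × 8.2000% + 0.3592 × 4.9465% = 7.0314%.
After the change:
Total capital V = 405 + 227 = 632.
Equity: weight = 405/632 = 0.6408; cost = 8.2%.
Term loan: weight = 227/632 = 0.3592; after-tax cost = 5.16% × (1 − 23.9%) = 3.9268%.
WACC = 0.6408 × 8.2000% + 0.3592 × 3.9268% = 6.6651%.
Change in WACC = 6.6651% − 7.0314% = -0.3663 pp.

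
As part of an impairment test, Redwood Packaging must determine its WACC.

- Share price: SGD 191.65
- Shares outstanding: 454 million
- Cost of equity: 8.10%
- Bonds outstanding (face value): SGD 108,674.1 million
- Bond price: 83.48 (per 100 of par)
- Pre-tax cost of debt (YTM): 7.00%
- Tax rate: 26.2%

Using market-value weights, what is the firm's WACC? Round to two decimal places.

6.60%

Market value of equity E = 191.65 × 454m = 87009.1m. Market value of debt D = 108674.1m × 83.48/100 = 90721.13868m.
Total capital V = 87009.1 + 90721.13868 = 177730.23868.
Equity: weight = 87009.1/177730.23868 = 0.4896; cost = 8.1%.
Bonds outstanding: weight = 90721.13868/177730.23868 = 0.5104; after-tax cost = 7% × (1 − 26.2%) = 5.1660%.
WACC = 0.4896 × 8.1000% + 0.5104 × 5.1660% = 6.6024%.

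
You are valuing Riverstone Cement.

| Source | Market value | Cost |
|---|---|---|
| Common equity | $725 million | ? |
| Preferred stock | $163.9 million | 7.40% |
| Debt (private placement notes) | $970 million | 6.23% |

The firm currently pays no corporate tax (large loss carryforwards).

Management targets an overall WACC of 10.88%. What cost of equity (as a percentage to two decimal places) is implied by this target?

17.89%

Total capital V = 725 + 163.9 + 970 = 1858.9.
Equity weight = 725/1858.9 = 0.3900.
Preferred weight = 163.9/1858.9 = 0.0882.
Private placement notes weight = 970/1858.9 = 0.5218.
Debt contribution = 0.5218 × 6.23% × (1 − 0%) = 3.2509%.
Preferred contribution = 0.0882 × 7.4% = 0.6525%.
Required equity contribution = 10.88% − 3.9034% = 6.9766%.
Re = 6.9766% / 0.3900 = 17.8881%.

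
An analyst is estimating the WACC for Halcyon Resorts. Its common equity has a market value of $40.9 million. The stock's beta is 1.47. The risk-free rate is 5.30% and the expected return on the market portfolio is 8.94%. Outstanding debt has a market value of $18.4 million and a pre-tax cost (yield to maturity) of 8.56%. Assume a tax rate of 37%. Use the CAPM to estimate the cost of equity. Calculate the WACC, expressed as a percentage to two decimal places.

Market risk premium = 8.94% − 5.3% = 3.64%.
Cost of equity via CAPM: Re = 5.3% + 1.47 × 3.64% = 10.6508%.
Total capital V = 40.9 + 18.4 = 59.3.
Equity: weight = 40.9/59.3 = 0.6897; cost = 10.6508%.
Debt: weight = 18.4/59.3 = 0.3103; after-tax cost = 8.56% × (1 − 37%) = 5.3928%.
WACC = 0.6897 × 10.6508% + 0.3103 × 5.3928% = 9.0193%.

9.02%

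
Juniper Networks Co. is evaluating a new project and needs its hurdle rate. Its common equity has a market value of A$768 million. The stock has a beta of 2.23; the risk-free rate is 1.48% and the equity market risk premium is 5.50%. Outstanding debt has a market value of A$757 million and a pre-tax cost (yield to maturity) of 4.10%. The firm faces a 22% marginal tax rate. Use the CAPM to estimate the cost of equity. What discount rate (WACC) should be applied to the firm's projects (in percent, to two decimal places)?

Cost of equity via CAPM: Re = 1.48% + 2.23 × 5.5% = 13.7450%.
Total capital V = 768 + 757 = 1525.
Equity: weight = 768/1525 = 0.5036; cost = 13.745%.
Debt: weight = 757/1525 = 0.4964; after-tax cost = 4.1% × (1 − 22%) = 3.1980%.
WACC = 0.5036 × 13.7450% + 0.4964 × 3.1980% = 8.5095%.

8.51%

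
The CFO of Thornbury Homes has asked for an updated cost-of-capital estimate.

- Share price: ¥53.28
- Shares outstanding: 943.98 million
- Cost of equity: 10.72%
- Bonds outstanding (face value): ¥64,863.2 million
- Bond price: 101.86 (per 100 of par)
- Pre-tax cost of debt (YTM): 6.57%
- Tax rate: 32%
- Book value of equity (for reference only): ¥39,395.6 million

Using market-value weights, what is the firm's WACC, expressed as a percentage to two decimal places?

Market value of equity E = 53.28 × 943.98m = 50295.2544m. Market value of debt D = 64863.2m × 101.86/100 = 66069.65552m.
Total capital V = 50295.2544 + 66069.65552 = 116364.90992.
Equity: weight = 50295.2544/116364.90992 = 0.4322; cost = 10.72%.
Bonds outstanding: weight = 66069.65552/116364.90992 = 0.5678; after-tax cost = 6.57% × (1 − 32%) = 4.4676%.
WACC = 0.4322 × 10.7200% + 0.5678 × 4.4676% = 7.1700%.

7.17%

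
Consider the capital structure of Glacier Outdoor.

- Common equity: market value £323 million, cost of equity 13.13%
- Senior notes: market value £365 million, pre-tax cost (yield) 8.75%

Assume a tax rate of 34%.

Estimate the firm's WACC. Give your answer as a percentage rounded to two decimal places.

9.23%

Total capital V = 323 + 365 = 688.
Equity: weight = 323/688 = 0.4695; cost = 13.13%.
Senior notes: weight = 365/688 = 0.5305; after-tax cost = 8.75% × (1 − 34%) = 5.7750%.
WACC = 0.4695 × 13.1300% + 0.5305 × 5.7750% = 9.2280%.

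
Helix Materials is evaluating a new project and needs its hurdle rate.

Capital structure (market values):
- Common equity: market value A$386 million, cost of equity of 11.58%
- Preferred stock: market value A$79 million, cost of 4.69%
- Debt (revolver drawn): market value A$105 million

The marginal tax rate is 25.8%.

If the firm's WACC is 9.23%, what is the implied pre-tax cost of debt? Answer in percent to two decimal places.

5.40%

Total capital V = 386 + 79 + 105 = 570.
Equity weight = 386/570 = 0.6772.
Preferred weight = 79/570 = 0.1386.
Revolver drawn weight = 105/570 = 0.1842.
Equity contribution = 0.6772 × 11.58% = 7.8419%.
Preferred contribution = 0.1386 × 4.69% = 0.6500%.
Remaining for debt = 9.23% − 8.4919% = 0.7381%.
Rd × (1 − 25.8%) × 0.1842 = 0.7381%  ⇒  Rd = 5.3999%.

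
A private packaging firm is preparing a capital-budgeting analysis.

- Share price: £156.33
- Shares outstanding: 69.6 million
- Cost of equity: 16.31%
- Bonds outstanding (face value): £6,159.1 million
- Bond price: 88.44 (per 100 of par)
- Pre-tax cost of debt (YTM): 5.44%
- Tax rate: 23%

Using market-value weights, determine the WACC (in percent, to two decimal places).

Market value of equity E = 156.33 × 69.6m = 10880.568m. Market value of debt D = 6159.1m × 88.44/100 = 5447.10804m.
Total capital V = 10880.568 + 5447.10804 = 16327.67604.
Equity: weight = 10880.568/16327.67604 = 0.6664; cost = 16.31%.
Bonds outstanding: weight = 5447.10804/16327.67604 = 0.3336; after-tax cost = 5.44% × (1 − 23%) = 4.1888%.
WACC = 0.6664 × 16.3100% + 0.3336 × 4.1888% = 12.2662%.

12.27%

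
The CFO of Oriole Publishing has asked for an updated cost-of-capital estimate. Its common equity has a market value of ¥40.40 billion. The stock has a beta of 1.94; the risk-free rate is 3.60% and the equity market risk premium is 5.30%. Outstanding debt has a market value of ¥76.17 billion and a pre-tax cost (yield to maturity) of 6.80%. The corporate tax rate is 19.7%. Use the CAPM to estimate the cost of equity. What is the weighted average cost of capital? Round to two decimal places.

Cost of equity via CAPM: Re = 3.6% + 1.94 × 5.3% = 13.8820%.
Total capital V = 40.4 + 76.17 = 116.57.
Equity: weight = 40.4/116.57 = 0.3466; cost = 13.882%.
Debt: weight = 76.17/116.57 = 0.6534; after-tax cost = 6.8% × (1 − 19.7%) = 5.4604%.
WACC = 0.3466 × 13.8820% + 0.6534 × 5.4604% = 8.3791%.

8.38%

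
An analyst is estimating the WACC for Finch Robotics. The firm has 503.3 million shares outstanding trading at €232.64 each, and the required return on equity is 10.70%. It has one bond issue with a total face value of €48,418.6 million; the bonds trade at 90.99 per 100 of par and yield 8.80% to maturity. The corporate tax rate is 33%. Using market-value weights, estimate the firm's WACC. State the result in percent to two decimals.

9.39%

Market value of equity E = 232.64 × 503.3m = 117087.712m. Market value of debt D = 48418.6m × 90.99/100 = 44056.08414m.
Total capital V = 117087.712 + 44056.08414 = 161143.79614.
Equity: weight = 117087.712/161143.79614 = 0.7266; cost = 10.7%.
Bonds outstanding: weight = 44056.08414/161143.79614 = 0.2734; after-tax cost = 8.8% × (1 − 33%) = 5.8960%.
WACC = 0.7266 × 10.7000% + 0.2734 × 5.8960% = 9.3866%.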